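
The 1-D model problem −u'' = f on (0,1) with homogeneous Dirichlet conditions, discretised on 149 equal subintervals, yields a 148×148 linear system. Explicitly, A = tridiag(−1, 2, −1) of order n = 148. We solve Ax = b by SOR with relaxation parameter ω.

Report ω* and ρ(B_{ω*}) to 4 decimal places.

ω* = 1.9587, ρ_SOR = 0.9587

½·tridiag(1,0,1) at n=148: λ_k = cos(kπ/149); max |λ| at k=1 ⇒ ρ_J = cos(π/149) ≈ 0.9998.
root = sin(π/149) = 0.02108  (since 1−cos² = sin²).
Then 2/(1+√(1−ρ_J²)) = 2/(1+0.02108); ω* = 2/1.02108 = 1.9587.
ρ_SOR = ω* − 1 = 1.9587 − 1 = 0.9587.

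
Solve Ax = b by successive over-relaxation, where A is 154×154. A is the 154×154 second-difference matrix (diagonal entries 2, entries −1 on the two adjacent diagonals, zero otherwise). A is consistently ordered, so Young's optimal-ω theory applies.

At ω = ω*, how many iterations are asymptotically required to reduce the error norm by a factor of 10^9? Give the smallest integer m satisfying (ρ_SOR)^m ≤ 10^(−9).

m = 512

[ρ_J] n=154: ρ(B_J) = cos(π/(n+1)) = cos(π/155) = 0.9997946.
√(1−ρ_J²) = |sin(π/155)| = 0.0202670
Young: ω* = 2/(1+√(1−ρ_J²)) = 2/(1+0.0202670) = 2/1.0202670 = 1.9602712.
ρ_SOR = ω* − 1 = 1.9602712 − 1 = 0.9602712.
m ≥ 9·ln10 / (−ln 0.9602712) = 511.188; smallest integer m = 512.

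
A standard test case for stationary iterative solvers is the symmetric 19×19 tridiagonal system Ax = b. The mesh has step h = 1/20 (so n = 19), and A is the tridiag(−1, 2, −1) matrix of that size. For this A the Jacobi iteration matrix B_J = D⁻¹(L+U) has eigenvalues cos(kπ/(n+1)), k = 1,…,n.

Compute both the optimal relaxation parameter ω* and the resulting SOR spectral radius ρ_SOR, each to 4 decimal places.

ω* = 1.7295, ρ_SOR = 0.7295

[ρ_J] n=19: ρ(B_J) = cos(π/(n+1)) = cos(π/20) = 0.9877.
√(1−ρ_J²) = |sin(π/20)| = 0.15643
Young: ω* = 2/(1+√(1−ρ_J²)) = 2/(1+0.15643) = 2/1.15643 = 1.7295.
and ρ(B_{ω*}) = 1.7295 − 1 = 0.7295.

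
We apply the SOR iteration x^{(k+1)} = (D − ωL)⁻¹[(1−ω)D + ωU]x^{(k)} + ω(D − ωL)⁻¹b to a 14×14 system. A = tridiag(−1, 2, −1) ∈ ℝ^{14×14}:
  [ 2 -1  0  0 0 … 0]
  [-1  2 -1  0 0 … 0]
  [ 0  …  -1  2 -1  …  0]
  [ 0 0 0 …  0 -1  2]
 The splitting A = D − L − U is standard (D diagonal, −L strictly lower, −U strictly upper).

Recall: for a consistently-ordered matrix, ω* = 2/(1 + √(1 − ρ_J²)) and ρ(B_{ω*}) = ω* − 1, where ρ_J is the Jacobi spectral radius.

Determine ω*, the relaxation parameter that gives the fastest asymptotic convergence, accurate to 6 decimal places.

ω* = 1.655750

[ρ_J] n=14: ρ(B_J) = cos(π/(n+1)) = cos(π/15) = 0.978148.
√(1 − cos²(π/15)) = sin(π/15) ≈ 0.2079117.
ω* = 2 / (1 + 0.2079117) = 2 / 1.2079117 ≈ 1.655750.
ρ_SOR = ω* − 1 = 1.655750 − 1 = 0.655750.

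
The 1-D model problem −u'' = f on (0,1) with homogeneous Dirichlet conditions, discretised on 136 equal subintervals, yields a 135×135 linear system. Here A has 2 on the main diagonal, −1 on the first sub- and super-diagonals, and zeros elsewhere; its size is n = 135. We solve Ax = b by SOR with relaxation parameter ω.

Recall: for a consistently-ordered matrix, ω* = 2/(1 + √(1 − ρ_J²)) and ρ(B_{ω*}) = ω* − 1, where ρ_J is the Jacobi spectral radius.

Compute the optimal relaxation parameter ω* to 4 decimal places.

ω* = 1.9548

n=135: λ(B_J) = 1 − λ(A)/2 = cos(kπ/136); k=1 gives ρ_J = 0.9997.
1 − cos²(π/136) = sin²(π/136) ⇒ √(1−ρ_J²) = sin(π/136) = 0.02310.
ω* = 2/(1+0.02310) = 1.9548
ρ_SOR = ω* − 1 = 1.9548 − 1 = 0.9548.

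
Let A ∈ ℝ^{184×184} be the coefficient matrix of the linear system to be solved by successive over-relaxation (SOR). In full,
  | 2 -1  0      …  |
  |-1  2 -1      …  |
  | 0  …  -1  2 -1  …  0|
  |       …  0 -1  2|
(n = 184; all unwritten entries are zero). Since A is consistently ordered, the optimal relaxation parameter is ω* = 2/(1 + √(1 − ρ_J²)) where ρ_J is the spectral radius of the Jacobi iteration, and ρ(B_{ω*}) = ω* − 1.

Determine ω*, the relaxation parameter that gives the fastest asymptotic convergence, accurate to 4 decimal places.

spectrum of D⁻¹(L+U) = {cos(kπ/185) : 1≤k≤184}; ρ_J = cos(π/185) = 0.9999.
√(1−ρ_J²) simplifies to sin(π/185) = 0.01698.
ω* = 2 / (1 + 0.01698) = 2 / 1.01698 ≈ 1.9666.
ρ_SOR = ω* − 1 ≈ 0.9666.

ω* = 1.9666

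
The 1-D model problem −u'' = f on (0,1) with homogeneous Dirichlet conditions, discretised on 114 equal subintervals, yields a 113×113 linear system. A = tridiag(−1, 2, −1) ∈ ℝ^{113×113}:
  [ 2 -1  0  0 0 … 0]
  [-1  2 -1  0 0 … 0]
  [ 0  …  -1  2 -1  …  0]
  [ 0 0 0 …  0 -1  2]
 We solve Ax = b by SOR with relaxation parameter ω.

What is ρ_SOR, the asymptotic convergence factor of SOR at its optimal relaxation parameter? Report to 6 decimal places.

½·tridiag(1,0,1) at n=113: λ_k = cos(kπ/114); max |λ| at k=1 ⇒ ρ_J = cos(π/114) ≈ 0.999620.
root = sin(π/114) = 0.0275543  (since 1−cos² = sin²).
So ω* = 2/1.0275543 = 1.946369 (Young).
ρ(B_{ω*}) = ω*−1 = 0.946369

ρ_SOR = 0.946369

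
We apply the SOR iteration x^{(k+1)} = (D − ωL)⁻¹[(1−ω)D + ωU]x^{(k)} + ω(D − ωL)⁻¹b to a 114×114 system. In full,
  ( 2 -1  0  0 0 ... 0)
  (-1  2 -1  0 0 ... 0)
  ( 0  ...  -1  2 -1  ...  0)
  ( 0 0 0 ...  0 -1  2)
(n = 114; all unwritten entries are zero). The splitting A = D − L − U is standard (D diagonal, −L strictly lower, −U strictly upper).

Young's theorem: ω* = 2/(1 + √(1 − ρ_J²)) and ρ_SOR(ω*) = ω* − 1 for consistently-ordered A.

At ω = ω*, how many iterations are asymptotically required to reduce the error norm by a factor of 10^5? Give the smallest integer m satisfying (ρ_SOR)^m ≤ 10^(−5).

½·tridiag(1,0,1) at n=114: λ_k = cos(kπ/115); max |λ| at k=1 ⇒ ρ_J = cos(π/115) ≈ 0.9996269.
root = sin(π/115) = 0.0273148  (since 1−cos² = sin²).
Then 2/(1+√(1−ρ_J²)) = 2/(1+0.0273148); ω* = 2/1.0273148 = 1.9468229.
ρ(B_{ω*}) = ω*−1 = 0.9468229
For 5 digits: m = 5·ln10 / (−ln 0.9468229) = 11.5129/0.0546432 = 210.692; round up → m = 211.

m = 211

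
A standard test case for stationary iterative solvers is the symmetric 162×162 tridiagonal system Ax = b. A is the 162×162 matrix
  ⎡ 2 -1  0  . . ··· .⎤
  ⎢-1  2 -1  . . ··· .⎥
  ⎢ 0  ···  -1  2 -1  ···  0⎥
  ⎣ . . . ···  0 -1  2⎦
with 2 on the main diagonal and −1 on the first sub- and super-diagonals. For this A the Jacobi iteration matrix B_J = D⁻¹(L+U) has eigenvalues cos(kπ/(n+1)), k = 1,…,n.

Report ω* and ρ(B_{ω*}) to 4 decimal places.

ρ_J = max_k |cos(kπ/163)| = cos(π/163) = 0.9998
√(1−ρ_J²) = |sin(π/163)| = 0.01927
ω* = 2/(1 + 0.01927) = 2/1.01927 = 1.9622.
ρ_SOR = ω* − 1 ≈ 0.9622.

ω* = 1.9622, ρ_SOR = 0.9622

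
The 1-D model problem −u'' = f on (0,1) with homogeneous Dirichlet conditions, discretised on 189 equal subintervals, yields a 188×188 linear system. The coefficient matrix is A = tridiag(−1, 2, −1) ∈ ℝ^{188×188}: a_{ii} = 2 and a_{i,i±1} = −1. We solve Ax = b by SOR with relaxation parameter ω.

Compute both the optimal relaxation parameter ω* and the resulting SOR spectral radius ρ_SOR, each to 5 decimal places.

ω* = 1.96730, ρ_SOR = 0.96730

[ρ_J] n=188: ρ(B_J) = cos(π/(n+1)) = cos(π/189) = 0.99986.
√(1 − cos²(π/189)) = sin(π/189) ≈ 0.016621.
Then 2/(1+√(1−ρ_J²)) = 2/(1+0.016621); ω* = 2/1.016621 = 1.96730.
ρ_SOR = ω* − 1 ≈ 0.96730.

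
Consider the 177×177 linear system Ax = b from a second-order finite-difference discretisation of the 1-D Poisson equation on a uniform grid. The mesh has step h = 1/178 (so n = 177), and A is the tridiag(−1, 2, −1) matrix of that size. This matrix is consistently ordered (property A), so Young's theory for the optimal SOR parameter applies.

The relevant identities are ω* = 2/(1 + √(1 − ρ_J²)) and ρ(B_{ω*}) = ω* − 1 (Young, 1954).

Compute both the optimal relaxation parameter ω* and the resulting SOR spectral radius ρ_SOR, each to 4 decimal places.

ω* = 1.9653, ρ_SOR = 0.9653

[ρ_J] n=177: ρ(B_J) = cos(π/(n+1)) = cos(π/178) = 0.9998.
1 − cos²(π/178) = sin²(π/178) ⇒ √(1−ρ_J²) = sin(π/178) = 0.01765.
Then 2/(1+√(1−ρ_J²)) = 2/(1+0.01765); ω* = 2/1.01765 = 1.9653.
Hence ρ(B_{ω*}) = 1.9653 − 1 = 0.9653.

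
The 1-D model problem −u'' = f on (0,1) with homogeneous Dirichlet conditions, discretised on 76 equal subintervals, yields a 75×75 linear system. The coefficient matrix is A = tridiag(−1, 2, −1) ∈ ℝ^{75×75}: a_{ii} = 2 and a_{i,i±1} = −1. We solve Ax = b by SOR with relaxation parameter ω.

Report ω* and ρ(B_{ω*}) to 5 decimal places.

ω* = 1.92063, ρ_SOR = 0.92063

½·tridiag(1,0,1) at n=75: λ_k = cos(kπ/76); max |λ| at k=1 ⇒ ρ_J = cos(π/76) ≈ 0.99915.
√(1−ρ_J²) = |sin(π/76)| = 0.041325
Then 2/(1+√(1−ρ_J²)) = 2/(1+0.041325); ω* = 2/1.041325 = 1.92063.
At ω = 1.92063 every |λ(B_ω)| = ω−1, so ρ_SOR = 0.92063.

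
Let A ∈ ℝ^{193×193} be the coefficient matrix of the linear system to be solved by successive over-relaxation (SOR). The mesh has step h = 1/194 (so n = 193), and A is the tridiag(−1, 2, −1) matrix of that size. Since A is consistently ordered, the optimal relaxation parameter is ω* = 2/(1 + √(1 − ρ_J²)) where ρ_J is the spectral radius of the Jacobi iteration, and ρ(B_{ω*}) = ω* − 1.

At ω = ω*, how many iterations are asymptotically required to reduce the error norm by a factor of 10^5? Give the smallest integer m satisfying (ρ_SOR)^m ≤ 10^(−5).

m = 356

n=193: λ(B_J) = 1 − λ(A)/2 = cos(kπ/194); k=1 gives ρ_J = 0.9998689.
root = sin(π/194) = 0.0161931  (since 1−cos² = sin²).
Then 2/(1+√(1−ρ_J²)) = 2/(1+0.0161931); ω* = 2/1.0161931 = 1.9681299.
At ω = 1.9681299 every |λ(B_ω)| = ω−1, so ρ_SOR = 0.9681299.
Need (0.9681299)^m ≤ 10^(−5): m ≥ 5·ln10/|ln 0.9681299| = 11.5129/0.032389 = 355.457 ⇒ m = 356.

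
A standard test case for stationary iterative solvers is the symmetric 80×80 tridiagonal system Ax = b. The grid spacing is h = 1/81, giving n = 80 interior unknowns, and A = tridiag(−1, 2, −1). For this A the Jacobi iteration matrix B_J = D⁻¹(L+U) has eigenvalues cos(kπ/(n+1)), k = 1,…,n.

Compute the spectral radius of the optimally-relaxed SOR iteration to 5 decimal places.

ρ_SOR = 0.92534

½·tridiag(1,0,1) at n=80: λ_k = cos(kπ/81); max |λ| at k=1 ⇒ ρ_J = cos(π/81) ≈ 0.99925.
√(1−ρ_J²) simplifies to sin(π/81) = 0.038775.
ω* = 2/(1+0.038775) = 1.92534
ρ(B_{ω*}) = ω*−1 = 0.92534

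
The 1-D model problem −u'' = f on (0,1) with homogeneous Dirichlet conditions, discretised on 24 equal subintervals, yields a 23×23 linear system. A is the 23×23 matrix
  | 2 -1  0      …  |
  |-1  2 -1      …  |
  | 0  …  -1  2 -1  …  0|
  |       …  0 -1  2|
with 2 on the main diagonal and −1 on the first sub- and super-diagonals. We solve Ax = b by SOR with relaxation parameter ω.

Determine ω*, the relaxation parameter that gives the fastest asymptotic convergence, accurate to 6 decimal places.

ω* = 1.769088

With n=23, ρ(Jacobi) = cos(π/24) = 0.991445.
√(1 − cos²(π/24)) = sin(π/24) ≈ 0.1305262.
ω* = 2/(1+0.1305262) = 1.769088
ρ_SOR = ω* − 1 ≈ 0.769088.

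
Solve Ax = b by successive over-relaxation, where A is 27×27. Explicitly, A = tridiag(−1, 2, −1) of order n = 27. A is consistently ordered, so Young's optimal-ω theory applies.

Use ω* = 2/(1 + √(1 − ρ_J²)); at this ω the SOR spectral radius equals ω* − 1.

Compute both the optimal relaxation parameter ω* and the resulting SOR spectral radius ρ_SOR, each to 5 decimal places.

n=27: λ(B_J) = 1 − λ(A)/2 = cos(kπ/28); k=1 gives ρ_J = 0.99371.
√(1−ρ_J²) simplifies to sin(π/28) = 0.111964.
[ω*] 2 ÷ (1 + 0.111964) = 2 ÷ 1.111964 = 1.79862.
and ρ(B_{ω*}) = 1.79862 − 1 = 0.79862.

ω* = 1.79862, ρ_SOR = 0.79862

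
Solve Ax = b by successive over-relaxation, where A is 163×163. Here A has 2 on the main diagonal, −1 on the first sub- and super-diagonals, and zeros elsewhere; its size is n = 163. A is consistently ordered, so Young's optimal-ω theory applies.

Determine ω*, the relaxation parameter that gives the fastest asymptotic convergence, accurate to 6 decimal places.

B_J for the 163×163 system has eigenvalues cos(kπ/164); ρ_J = cos(π/164) = 0.999817.
root = sin(π/164) = 0.0191549  (since 1−cos² = sin²).
Then 2/(1+√(1−ρ_J²)) = 2/(1+0.0191549); ω* = 2/1.0191549 = 1.962410.
[ρ_SOR] ω* − 1 = 0.962410.

ω* = 1.962410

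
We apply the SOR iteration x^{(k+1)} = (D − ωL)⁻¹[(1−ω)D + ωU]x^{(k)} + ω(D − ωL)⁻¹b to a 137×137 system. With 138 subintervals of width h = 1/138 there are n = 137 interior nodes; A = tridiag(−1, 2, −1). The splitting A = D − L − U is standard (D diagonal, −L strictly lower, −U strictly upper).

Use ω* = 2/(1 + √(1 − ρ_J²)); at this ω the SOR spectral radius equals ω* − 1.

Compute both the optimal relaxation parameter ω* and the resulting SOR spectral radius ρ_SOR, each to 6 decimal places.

B_J for the 137×137 system has eigenvalues cos(kπ/138); ρ_J = cos(π/138) = 0.999741.
√(1 − cos²(π/138)) = sin(π/138) ≈ 0.0227632.
[ω*] 2 ÷ (1 + 0.0227632) = 2 ÷ 1.0227632 = 1.955487.
Hence ρ(B_{ω*}) = 1.955487 − 1 = 0.955487.

ω* = 1.955487, ρ_SOR = 0.955487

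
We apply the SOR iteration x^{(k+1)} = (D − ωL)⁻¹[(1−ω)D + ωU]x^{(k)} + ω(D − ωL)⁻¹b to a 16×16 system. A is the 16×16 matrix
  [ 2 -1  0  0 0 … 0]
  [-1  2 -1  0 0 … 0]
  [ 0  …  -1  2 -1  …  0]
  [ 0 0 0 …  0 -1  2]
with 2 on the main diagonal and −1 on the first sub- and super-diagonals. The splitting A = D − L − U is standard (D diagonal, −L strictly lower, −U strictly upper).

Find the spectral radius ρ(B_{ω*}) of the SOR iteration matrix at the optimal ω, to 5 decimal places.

ρ_SOR = 0.68955

With n=16, ρ(Jacobi) = cos(π/17) = 0.98297.
√(1−ρ_J²) simplifies to sin(π/17) = 0.183750.
So ω* = 2/1.183750 = 1.68955 (Young).
ρ_SOR = ω* − 1 ≈ 0.68955.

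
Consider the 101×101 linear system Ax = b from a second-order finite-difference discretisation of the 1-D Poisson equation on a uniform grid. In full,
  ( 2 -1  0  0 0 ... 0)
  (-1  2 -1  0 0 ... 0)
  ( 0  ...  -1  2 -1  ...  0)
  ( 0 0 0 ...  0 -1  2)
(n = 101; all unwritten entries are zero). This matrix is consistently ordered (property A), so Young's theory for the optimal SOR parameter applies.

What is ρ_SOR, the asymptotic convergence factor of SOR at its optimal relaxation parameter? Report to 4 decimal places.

½·tridiag(1,0,1) at n=101: λ_k = cos(kπ/102); max |λ| at k=1 ⇒ ρ_J = cos(π/102) ≈ 0.9995.
root = sin(π/102) = 0.03080  (since 1−cos² = sin²).
ω* = 2 / (1 + 0.03080) = 2 / 1.03080 ≈ 1.9402.
[ρ_SOR] ω* − 1 = 0.9402.

ρ_SOR = 0.9402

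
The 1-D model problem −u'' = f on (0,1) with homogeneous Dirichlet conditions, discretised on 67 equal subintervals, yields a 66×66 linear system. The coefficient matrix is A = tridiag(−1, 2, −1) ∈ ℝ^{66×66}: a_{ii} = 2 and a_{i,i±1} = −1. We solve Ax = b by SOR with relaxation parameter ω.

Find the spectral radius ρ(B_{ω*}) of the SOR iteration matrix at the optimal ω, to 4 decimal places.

ρ_SOR = 0.9105

n=66: λ(B_J) = 1 − λ(A)/2 = cos(kπ/67); k=1 gives ρ_J = 0.9989.
1 − cos²(π/67) = sin²(π/67) ⇒ √(1−ρ_J²) = sin(π/67) = 0.04687.
ω* = 2/(1+0.04687) = 1.9105
Hence ρ(B_{ω*}) = 1.9105 − 1 = 0.9105.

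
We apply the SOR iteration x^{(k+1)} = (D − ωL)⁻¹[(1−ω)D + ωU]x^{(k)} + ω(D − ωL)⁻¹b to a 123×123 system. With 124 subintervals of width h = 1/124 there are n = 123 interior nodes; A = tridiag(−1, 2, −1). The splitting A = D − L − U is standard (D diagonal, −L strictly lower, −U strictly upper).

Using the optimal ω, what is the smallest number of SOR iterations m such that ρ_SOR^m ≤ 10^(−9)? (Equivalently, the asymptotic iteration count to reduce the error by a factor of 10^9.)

m = 409

spectrum of D⁻¹(L+U) = {cos(kπ/124) : 1≤k≤123}; ρ_J = cos(π/124) = 0.9996791.
1 − cos²(π/124) = sin²(π/124) ⇒ √(1−ρ_J²) = sin(π/124) = 0.0253327.
ω* = 2 / (1 + 0.0253327) = 2 / 1.0253327 ≈ 1.9505864.
[ρ_SOR] ω* − 1 = 0.9505864.
m ≥ 9·ln10 / (−ln 0.9505864) = 408.936; smallest integer m = 409.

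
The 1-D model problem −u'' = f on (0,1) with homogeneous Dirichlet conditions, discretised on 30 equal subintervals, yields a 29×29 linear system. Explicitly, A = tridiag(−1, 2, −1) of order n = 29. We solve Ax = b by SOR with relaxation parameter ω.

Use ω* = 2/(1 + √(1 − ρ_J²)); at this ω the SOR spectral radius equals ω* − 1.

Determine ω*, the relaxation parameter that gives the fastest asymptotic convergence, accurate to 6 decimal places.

ω* = 1.810727

n=29: λ(B_J) = 1 − λ(A)/2 = cos(kπ/30); k=1 gives ρ_J = 0.994522.
√(1−ρ_J²) = |sin(π/30)| = 0.1045285
[ω*] 2 ÷ (1 + 0.1045285) = 2 ÷ 1.1045285 = 1.810727.
ρ_SOR = ω* − 1 = 1.810727 − 1 = 0.810727.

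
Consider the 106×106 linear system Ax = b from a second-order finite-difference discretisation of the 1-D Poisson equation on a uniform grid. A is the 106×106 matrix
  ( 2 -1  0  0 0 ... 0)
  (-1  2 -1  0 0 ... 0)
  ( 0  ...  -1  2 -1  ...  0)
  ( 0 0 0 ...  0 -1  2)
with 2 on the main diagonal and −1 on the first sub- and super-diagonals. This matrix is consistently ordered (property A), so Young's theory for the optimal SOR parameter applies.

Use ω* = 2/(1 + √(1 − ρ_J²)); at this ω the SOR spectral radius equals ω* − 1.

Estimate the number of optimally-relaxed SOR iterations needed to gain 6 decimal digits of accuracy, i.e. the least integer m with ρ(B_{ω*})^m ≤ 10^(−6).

n=106: λ(B_J) = 1 − λ(A)/2 = cos(kπ/107); k=1 gives ρ_J = 0.9995690.
√(1−ρ_J²) = |sin(π/107)| = 0.0293565
ω* = 2 / (1 + 0.0293565) = 2 / 1.0293565 ≈ 1.9429615.
[ρ_SOR] ω* − 1 = 0.9429615.
Need (0.9429615)^m ≤ 10^(−6): m ≥ 6·ln10/|ln 0.9429615| = 13.8155/0.0587298 = 235.238 ⇒ m = 236.

m = 236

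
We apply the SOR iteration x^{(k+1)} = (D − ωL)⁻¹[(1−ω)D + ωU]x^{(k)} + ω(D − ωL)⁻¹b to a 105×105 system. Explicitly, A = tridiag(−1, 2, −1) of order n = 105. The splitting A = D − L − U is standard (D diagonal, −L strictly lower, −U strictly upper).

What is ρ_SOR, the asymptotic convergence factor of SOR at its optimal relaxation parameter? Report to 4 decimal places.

ρ_SOR = 0.9424

spectrum of D⁻¹(L+U) = {cos(kπ/106) : 1≤k≤105}; ρ_J = cos(π/106) = 0.9996.
root = sin(π/106) = 0.02963  (since 1−cos² = sin²).
Young: ω* = 2/(1+√(1−ρ_J²)) = 2/(1+0.02963) = 2/1.02963 = 1.9424.
At ω = 1.9424 every |λ(B_ω)| = ω−1, so ρ_SOR = 0.9424.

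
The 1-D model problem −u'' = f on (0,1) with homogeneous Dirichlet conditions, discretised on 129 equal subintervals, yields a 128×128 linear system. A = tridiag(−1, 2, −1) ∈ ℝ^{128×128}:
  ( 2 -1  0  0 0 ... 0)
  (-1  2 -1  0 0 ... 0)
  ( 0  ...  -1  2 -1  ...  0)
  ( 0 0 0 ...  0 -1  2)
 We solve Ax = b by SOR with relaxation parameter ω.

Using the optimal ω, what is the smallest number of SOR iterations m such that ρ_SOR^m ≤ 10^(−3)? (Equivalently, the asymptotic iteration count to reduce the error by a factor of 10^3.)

m = 142

With n=128, ρ(Jacobi) = cos(π/129) = 0.9997035.
√(1−ρ_J²) = |sin(π/129)| = 0.0243510
So ω* = 2/1.0243510 = 1.9524558 (Young).
ρ_SOR = ω* − 1 ≈ 0.9524558.
(0.9524558)^m ≤ 10^{−3}  ⇒  m·ln(0.9524558) ≤ −3·ln10  ⇒  m ≥ 141.809  ⇒  m = 142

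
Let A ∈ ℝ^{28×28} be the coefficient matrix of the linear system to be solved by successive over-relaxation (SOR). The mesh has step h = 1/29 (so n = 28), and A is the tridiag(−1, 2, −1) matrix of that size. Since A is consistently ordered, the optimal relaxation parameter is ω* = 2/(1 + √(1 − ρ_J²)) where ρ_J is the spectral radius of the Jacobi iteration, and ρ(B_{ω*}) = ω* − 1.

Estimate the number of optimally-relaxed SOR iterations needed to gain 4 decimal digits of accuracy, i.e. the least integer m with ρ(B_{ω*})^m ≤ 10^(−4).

With n=28, ρ(Jacobi) = cos(π/29) = 0.9941380.
√(1 − cos²(π/29)) = sin(π/29) ≈ 0.1081190.
ω* = 2 / (1 + 0.1081190) = 2 / 1.1081190 ≈ 1.8048603.
ρ_SOR = ω* − 1 = 1.8048603 − 1 = 0.8048603.
m ≥ 4·ln10 / (−ln 0.8048603) = 42.427; smallest integer m = 43.

m = 43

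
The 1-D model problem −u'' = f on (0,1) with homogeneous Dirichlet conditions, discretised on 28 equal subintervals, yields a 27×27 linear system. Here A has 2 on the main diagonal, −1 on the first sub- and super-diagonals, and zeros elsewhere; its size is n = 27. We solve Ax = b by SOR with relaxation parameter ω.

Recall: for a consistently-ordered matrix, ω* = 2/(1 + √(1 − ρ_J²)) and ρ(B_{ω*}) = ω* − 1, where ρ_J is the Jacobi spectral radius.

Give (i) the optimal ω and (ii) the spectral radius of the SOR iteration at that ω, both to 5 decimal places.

B_J for the 27×27 system has eigenvalues cos(kπ/28); ρ_J = cos(π/28) = 0.99371.
1 − cos²(π/28) = sin²(π/28) ⇒ √(1−ρ_J²) = sin(π/28) = 0.111964.
ω* = 2/(1 + 0.111964) = 2/1.111964 = 1.79862.
Hence ρ(B_{ω*}) = 1.79862 − 1 = 0.79862.

ω* = 1.79862, ρ_SOR = 0.79862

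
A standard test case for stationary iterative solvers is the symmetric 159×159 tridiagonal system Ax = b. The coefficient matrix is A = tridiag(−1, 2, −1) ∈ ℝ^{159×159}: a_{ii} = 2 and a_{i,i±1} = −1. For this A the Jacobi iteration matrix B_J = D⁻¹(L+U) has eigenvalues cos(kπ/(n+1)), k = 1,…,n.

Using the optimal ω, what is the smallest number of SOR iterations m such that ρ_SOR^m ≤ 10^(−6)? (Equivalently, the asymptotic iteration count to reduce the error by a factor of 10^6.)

n=159: λ(B_J) = 1 − λ(A)/2 = cos(kπ/160); k=1 gives ρ_J = 0.9998072.
1 − cos²(π/160) = sin²(π/160) ⇒ √(1−ρ_J²) = sin(π/160) = 0.0196337.
ω* = 2/(1 + 0.0196337) = 2/1.0196337 = 1.9614887.
ρ_SOR = ω* − 1 ≈ 0.9614887.
(0.9614887)^m ≤ 10^{−6}  ⇒  m·ln(0.9614887) ≤ −6·ln10  ⇒  m ≥ 351.786  ⇒  m = 352

m = 352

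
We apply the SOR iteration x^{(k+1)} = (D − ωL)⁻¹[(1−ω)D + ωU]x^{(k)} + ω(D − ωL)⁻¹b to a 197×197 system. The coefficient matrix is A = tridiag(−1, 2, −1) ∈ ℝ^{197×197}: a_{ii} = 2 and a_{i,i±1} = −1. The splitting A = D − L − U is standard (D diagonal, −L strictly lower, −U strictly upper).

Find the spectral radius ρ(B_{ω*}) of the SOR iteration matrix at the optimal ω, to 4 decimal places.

ρ_SOR = 0.9688

spectrum of D⁻¹(L+U) = {cos(kπ/198) : 1≤k≤197}; ρ_J = cos(π/198) = 0.9999.
root = sin(π/198) = 0.01587  (since 1−cos² = sin²).
ω* = 2/(1+0.01587) = 1.9688
ρ(B_{ω*}) = ω*−1 = 0.9688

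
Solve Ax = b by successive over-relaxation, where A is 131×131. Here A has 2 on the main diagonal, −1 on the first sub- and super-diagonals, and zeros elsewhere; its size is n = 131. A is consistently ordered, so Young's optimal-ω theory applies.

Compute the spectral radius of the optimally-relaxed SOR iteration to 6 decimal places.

n=131: λ(B_J) = 1 − λ(A)/2 = cos(kπ/132); k=1 gives ρ_J = 0.999717.
√(1−ρ_J²) = |sin(π/132)| = 0.0237977
So ω* = 2/1.0237977 = 1.953511 (Young).
ρ(B_{ω*}) = ω*−1 = 0.953511

ρ_SOR = 0.953511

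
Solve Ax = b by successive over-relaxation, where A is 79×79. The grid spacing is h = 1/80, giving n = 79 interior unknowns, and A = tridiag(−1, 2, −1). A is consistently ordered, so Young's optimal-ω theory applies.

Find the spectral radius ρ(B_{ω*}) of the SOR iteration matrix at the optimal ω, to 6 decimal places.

B_J for the 79×79 system has eigenvalues cos(kπ/80); ρ_J = cos(π/80) = 0.999229.
root = sin(π/80) = 0.0392598  (since 1−cos² = sin²).
So ω* = 2/1.0392598 = 1.924447 (Young).
Hence ρ(B_{ω*}) = 1.924447 − 1 = 0.924447.

ρ_SOR = 0.924447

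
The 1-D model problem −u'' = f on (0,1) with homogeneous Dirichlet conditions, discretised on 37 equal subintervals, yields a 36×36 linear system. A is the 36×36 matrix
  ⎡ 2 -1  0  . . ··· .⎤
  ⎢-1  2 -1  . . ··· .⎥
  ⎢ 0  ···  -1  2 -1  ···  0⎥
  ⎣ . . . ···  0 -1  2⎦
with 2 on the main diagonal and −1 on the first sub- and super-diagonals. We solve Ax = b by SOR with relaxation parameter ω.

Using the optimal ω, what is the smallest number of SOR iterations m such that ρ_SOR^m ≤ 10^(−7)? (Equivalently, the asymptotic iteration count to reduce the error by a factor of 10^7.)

n=36: λ(B_J) = 1 − λ(A)/2 = cos(kπ/37); k=1 gives ρ_J = 0.9963975.
1 − cos²(π/37) = sin²(π/37) ⇒ √(1−ρ_J²) = sin(π/37) = 0.0848059.
So ω* = 2/1.0848059 = 1.8436478 (Young).
At ω = 1.8436478 every |λ(B_ω)| = ω−1, so ρ_SOR = 0.8436478.
(0.8436478)^m ≤ 10^{−7}  ⇒  m·ln(0.8436478) ≤ −7·ln10  ⇒  m ≥ 94.801  ⇒  m = 95

m = 95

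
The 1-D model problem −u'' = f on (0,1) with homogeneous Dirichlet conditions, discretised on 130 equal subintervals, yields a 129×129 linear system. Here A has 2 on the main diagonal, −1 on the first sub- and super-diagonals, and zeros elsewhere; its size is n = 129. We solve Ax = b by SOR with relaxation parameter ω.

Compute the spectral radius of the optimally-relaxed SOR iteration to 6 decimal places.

ρ_SOR = 0.952813

B_J for the 129×129 system has eigenvalues cos(kπ/130); ρ_J = cos(π/130) = 0.999708.
√(1−ρ_J²) simplifies to sin(π/130) = 0.0241637.
So ω* = 2/1.0241637 = 1.952813 (Young).
[ρ_SOR] ω* − 1 = 0.952813.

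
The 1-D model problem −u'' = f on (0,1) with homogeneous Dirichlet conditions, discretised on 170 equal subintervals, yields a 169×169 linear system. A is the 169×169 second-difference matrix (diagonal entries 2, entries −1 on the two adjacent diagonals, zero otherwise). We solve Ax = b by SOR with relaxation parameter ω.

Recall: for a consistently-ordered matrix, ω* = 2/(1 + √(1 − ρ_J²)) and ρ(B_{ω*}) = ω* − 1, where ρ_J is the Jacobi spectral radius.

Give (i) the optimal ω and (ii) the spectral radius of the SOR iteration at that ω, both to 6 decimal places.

ρ_J = max_k |cos(kπ/170)| = cos(π/170) = 0.999829
1 − cos²(π/170) = sin²(π/170) ⇒ √(1−ρ_J²) = sin(π/170) = 0.0184789.
Young: ω* = 2/(1+√(1−ρ_J²)) = 2/(1+0.0184789) = 2/1.0184789 = 1.963713.
and ρ(B_{ω*}) = 1.963713 − 1 = 0.963713.

ω* = 1.963713, ρ_SOR = 0.963713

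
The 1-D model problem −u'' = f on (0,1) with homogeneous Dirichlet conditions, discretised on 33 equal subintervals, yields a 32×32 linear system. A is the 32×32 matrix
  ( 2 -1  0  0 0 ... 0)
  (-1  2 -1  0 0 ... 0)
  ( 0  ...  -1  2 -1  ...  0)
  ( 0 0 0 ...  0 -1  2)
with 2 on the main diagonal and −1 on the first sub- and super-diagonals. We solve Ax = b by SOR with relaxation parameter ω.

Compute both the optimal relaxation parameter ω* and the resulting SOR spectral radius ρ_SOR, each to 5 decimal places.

ρ_J = max_k |cos(kπ/33)| = cos(π/33) = 0.99547
√(1 − cos²(π/33)) = sin(π/33) ≈ 0.095056.
Young: ω* = 2/(1+√(1−ρ_J²)) = 2/(1+0.095056) = 2/1.095056 = 1.82639.
Hence ρ(B_{ω*}) = 1.82639 − 1 = 0.82639.

ω* = 1.82639, ρ_SOR = 0.82639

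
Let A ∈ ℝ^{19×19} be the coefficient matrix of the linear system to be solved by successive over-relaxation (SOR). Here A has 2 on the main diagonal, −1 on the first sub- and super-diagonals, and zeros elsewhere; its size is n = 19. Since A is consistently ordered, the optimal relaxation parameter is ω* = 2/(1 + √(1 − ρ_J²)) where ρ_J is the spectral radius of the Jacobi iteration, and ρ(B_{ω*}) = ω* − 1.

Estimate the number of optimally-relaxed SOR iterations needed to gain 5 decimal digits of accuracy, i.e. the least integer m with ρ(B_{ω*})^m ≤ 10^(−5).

m = 37

ρ_J = max_k |cos(kπ/20)| = cos(π/20) = 0.9876883
√(1−ρ_J²) simplifies to sin(π/20) = 0.1564345.
Then 2/(1+√(1−ρ_J²)) = 2/(1+0.1564345); ω* = 2/1.1564345 = 1.7294538.
[ρ_SOR] ω* − 1 = 0.7294538.
5·ln10 = 11.5129; −ln(0.7294538) = 0.315459; m = ⌈11.5129/0.315459⌉ = ⌈36.496⌉ = 37.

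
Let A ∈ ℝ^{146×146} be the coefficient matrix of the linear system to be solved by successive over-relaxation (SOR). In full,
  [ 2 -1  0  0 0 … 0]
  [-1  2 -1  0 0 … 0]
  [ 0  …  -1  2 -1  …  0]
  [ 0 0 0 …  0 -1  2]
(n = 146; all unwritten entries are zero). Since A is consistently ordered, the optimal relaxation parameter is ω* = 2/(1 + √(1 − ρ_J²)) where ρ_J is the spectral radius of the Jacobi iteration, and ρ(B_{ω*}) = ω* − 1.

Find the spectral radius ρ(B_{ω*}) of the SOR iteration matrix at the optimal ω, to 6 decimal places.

With n=146, ρ(Jacobi) = cos(π/147) = 0.999772.
√(1−ρ_J²) = |sin(π/147)| = 0.0213698
ω* = 2 / (1 + 0.0213698) = 2 / 1.0213698 ≈ 1.958155.
ρ_SOR = ω* − 1 = 1.958155 − 1 = 0.958155.

ρ_SOR = 0.958155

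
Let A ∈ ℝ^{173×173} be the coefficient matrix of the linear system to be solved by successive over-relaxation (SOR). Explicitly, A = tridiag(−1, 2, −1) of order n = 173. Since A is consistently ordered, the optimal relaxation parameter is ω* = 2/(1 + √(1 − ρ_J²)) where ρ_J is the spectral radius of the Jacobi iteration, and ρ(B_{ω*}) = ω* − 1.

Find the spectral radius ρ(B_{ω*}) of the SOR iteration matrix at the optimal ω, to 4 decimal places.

ρ_SOR = 0.9645

n=173: λ(B_J) = 1 − λ(A)/2 = cos(kπ/174); k=1 gives ρ_J = 0.9998.
root = sin(π/174) = 0.01805  (since 1−cos² = sin²).
ω* = 2/(1 + 0.01805) = 2/1.01805 = 1.9645.
ρ_SOR = ω* − 1 = 1.9645 − 1 = 0.9645.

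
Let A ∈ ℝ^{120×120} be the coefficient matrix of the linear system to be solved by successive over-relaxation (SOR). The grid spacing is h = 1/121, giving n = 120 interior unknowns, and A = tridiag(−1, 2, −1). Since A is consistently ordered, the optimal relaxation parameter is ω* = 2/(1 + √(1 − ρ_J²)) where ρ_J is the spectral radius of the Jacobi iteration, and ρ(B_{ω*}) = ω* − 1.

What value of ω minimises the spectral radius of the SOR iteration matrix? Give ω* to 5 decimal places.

ω* = 1.94939

[ρ_J] n=120: ρ(B_J) = cos(π/(n+1)) = cos(π/121) = 0.99966.
root = sin(π/121) = 0.025961  (since 1−cos² = sin²).
So ω* = 2/1.025961 = 1.94939 (Young).
ρ_SOR = ω* − 1 = 1.94939 − 1 = 0.94939.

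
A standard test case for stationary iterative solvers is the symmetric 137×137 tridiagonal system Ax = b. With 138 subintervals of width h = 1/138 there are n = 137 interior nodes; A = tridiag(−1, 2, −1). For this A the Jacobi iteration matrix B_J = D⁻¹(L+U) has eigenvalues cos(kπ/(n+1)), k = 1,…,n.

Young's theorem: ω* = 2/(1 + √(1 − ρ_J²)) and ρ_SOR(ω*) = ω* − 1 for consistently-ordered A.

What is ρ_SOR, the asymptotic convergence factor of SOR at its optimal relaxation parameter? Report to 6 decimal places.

With n=137, ρ(Jacobi) = cos(π/138) = 0.999741.
√(1 − cos²(π/138)) = sin(π/138) ≈ 0.0227632.
Young: ω* = 2/(1+√(1−ρ_J²)) = 2/(1+0.0227632) = 2/1.0227632 = 1.955487.
ρ_SOR = ω* − 1 = 1.955487 − 1 = 0.955487.

ρ_SOR = 0.955487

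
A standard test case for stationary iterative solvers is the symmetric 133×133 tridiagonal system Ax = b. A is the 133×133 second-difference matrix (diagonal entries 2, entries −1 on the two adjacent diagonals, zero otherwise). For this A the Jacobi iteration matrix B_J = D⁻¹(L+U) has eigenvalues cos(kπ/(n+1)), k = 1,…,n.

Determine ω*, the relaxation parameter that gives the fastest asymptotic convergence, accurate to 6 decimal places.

ω* = 1.954189

n=133: λ(B_J) = 1 − λ(A)/2 = cos(kπ/134); k=1 gives ρ_J = 0.999725.
1 − cos²(π/134) = sin²(π/134) ⇒ √(1−ρ_J²) = sin(π/134) = 0.0234426.
[ω*] 2 ÷ (1 + 0.0234426) = 2 ÷ 1.0234426 = 1.954189.
Hence ρ(B_{ω*}) = 1.954189 − 1 = 0.954189.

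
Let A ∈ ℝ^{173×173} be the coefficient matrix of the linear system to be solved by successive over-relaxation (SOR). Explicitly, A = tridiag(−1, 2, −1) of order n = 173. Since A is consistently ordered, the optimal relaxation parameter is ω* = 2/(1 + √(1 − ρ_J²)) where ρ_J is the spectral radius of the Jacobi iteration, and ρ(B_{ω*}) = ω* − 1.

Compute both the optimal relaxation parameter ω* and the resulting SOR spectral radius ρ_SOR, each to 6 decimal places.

ρ_J = max_k |cos(kπ/174)| = cos(π/174) = 0.999837
√(1−ρ_J²) simplifies to sin(π/174) = 0.0180541.
ω* = 2/(1+0.0180541) = 1.964532
ρ(B_{ω*}) = ω*−1 = 0.964532

ω* = 1.964532, ρ_SOR = 0.964532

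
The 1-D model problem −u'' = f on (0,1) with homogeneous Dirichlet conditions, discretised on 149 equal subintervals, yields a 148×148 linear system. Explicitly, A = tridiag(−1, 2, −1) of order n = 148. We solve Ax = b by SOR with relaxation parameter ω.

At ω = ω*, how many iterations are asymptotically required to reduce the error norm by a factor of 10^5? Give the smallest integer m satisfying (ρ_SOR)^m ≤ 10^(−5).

m = 273

spectrum of D⁻¹(L+U) = {cos(kπ/149) : 1≤k≤148}; ρ_J = cos(π/149) = 0.9997777.
√(1 − cos²(π/149)) = sin(π/149) ≈ 0.0210830.
ω* = 2/(1 + 0.0210830) = 2/1.0210830 = 1.9587046.
ρ(B_{ω*}) = ω*−1 = 0.9587046
(0.9587046)^m ≤ 10^{−5}  ⇒  m·ln(0.9587046) ≤ −5·ln10  ⇒  m ≥ 272.997  ⇒  m = 273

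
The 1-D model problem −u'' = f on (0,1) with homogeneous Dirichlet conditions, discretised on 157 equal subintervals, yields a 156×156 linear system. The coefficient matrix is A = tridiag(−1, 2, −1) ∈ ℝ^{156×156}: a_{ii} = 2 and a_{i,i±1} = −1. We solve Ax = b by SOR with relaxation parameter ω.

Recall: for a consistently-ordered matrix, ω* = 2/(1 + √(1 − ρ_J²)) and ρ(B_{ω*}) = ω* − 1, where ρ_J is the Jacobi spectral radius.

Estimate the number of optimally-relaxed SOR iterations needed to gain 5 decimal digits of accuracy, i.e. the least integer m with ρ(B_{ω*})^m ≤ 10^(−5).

[ρ_J] n=156: ρ(B_J) = cos(π/(n+1)) = cos(π/157) = 0.9997998.
√(1−ρ_J²) = |sin(π/157)| = 0.0200088
So ω* = 2/1.0200088 = 1.9607674 (Young).
and ρ(B_{ω*}) = 1.9607674 − 1 = 0.9607674.
Need (0.9607674)^m ≤ 10^(−5): m ≥ 5·ln10/|ln 0.9607674| = 11.5129/0.0400229 = 287.658 ⇒ m = 288.

m = 288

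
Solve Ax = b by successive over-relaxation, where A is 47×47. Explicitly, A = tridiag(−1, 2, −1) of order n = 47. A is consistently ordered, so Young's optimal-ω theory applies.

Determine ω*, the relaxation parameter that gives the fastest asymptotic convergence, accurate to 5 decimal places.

ρ_J = max_k |cos(kπ/48)| = cos(π/48) = 0.99786
√(1−ρ_J²) = |sin(π/48)| = 0.065403
ω* = 2/(1+0.065403) = 1.87722
and ρ(B_{ω*}) = 1.87722 − 1 = 0.87722.

ω* = 1.87722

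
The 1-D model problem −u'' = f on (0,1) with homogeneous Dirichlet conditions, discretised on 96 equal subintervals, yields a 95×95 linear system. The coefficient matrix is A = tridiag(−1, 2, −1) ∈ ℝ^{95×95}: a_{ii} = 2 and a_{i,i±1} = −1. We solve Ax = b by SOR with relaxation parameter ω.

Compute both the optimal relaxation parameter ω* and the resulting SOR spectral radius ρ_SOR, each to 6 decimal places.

spectrum of D⁻¹(L+U) = {cos(kπ/96) : 1≤k≤95}; ρ_J = cos(π/96) = 0.999465.
root = sin(π/96) = 0.0327191  (since 1−cos² = sin²).
ω* = 2/(1 + 0.0327191) = 2/1.0327191 = 1.936635.
ρ(B_{ω*}) = ω*−1 = 0.936635

ω* = 1.936635, ρ_SOR = 0.936635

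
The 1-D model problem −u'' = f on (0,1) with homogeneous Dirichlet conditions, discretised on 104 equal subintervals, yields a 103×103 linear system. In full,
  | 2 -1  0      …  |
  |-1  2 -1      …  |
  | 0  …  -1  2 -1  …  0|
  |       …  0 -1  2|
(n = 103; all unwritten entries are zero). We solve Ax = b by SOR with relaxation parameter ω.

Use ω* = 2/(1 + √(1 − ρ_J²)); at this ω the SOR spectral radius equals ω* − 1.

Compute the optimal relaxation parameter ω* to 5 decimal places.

ω* = 1.94136

ρ_J = max_k |cos(kπ/104)| = cos(π/104) = 0.99954
√(1−ρ_J²) simplifies to sin(π/104) = 0.030203.
ω* = 2 / (1 + 0.030203) = 2 / 1.030203 ≈ 1.94136.
and ρ(B_{ω*}) = 1.94136 − 1 = 0.94136.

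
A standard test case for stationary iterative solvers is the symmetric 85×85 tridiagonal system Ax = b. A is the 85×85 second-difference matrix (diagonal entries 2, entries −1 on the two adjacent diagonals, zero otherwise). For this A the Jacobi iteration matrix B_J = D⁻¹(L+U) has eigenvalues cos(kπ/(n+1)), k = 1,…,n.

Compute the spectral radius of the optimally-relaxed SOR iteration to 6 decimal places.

spectrum of D⁻¹(L+U) = {cos(kπ/86) : 1≤k≤85}; ρ_J = cos(π/86) = 0.999333.
root = sin(π/86) = 0.0365220  (since 1−cos² = sin²).
[ω*] 2 ÷ (1 + 0.0365220) = 2 ÷ 1.0365220 = 1.929530.
Hence ρ(B_{ω*}) = 1.929530 − 1 = 0.929530.

ρ_SOR = 0.929530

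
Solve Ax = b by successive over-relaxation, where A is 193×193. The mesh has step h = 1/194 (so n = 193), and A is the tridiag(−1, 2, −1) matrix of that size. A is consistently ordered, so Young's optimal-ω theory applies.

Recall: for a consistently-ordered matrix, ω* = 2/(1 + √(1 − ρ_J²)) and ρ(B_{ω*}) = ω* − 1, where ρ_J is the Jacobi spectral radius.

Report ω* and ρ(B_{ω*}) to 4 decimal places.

ω* = 1.9681, ρ_SOR = 0.9681

½·tridiag(1,0,1) at n=193: λ_k = cos(kπ/194); max |λ| at k=1 ⇒ ρ_J = cos(π/194) ≈ 0.9999.
1 − cos²(π/194) = sin²(π/194) ⇒ √(1−ρ_J²) = sin(π/194) = 0.01619.
ω* = 2 / (1 + 0.01619) = 2 / 1.01619 ≈ 1.9681.
ρ_SOR = ω* − 1 = 1.9681 − 1 = 0.9681.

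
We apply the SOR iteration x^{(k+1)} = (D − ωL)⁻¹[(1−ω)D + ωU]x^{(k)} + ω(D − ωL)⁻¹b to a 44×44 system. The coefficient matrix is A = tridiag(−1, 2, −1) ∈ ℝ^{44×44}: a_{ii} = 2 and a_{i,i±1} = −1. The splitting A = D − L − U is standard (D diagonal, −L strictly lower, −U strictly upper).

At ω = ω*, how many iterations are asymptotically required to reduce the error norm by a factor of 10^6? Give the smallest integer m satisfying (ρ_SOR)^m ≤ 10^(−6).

m = 99

n=44: λ(B_J) = 1 − λ(A)/2 = cos(kπ/45); k=1 gives ρ_J = 0.9975641.
1 − cos²(π/45) = sin²(π/45) ⇒ √(1−ρ_J²) = sin(π/45) = 0.0697565.
ω* = 2/(1+0.0697565) = 1.8695843
At ω = 1.8695843 every |λ(B_ω)| = ω−1, so ρ_SOR = 0.8695843.
ρ_SOR^m ≤ 10^(−6) ⇔ m ≥ 6·ln10/(−ln 0.8695843) = 13.8155/0.13974 = 98.866; m = ⌈98.866⌉ = 99.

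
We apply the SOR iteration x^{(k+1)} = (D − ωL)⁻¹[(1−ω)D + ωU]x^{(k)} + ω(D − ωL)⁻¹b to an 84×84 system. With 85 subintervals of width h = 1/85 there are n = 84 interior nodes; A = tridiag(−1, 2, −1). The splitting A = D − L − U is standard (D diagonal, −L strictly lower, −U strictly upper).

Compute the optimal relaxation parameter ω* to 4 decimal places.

n=84: λ(B_J) = 1 − λ(A)/2 = cos(kπ/85); k=1 gives ρ_J = 0.9993.
√(1 − cos²(π/85)) = sin(π/85) ≈ 0.03695.
[ω*] 2 ÷ (1 + 0.03695) = 2 ÷ 1.03695 = 1.9287.
ρ_SOR = ω* − 1 = 1.9287 − 1 = 0.9287.

ω* = 1.9287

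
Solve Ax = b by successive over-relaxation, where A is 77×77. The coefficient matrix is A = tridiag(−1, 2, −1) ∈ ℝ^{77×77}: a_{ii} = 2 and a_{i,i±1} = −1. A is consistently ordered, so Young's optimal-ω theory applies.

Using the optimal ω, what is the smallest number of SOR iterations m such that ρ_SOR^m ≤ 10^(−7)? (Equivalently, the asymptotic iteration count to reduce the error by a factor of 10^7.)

½·tridiag(1,0,1) at n=77: λ_k = cos(kπ/78); max |λ| at k=1 ⇒ ρ_J = cos(π/78) ≈ 0.9991890.
1 − cos²(π/78) = sin²(π/78) ⇒ √(1−ρ_J²) = sin(π/78) = 0.0402659.
So ω* = 2/1.0402659 = 1.9225854 (Young).
ρ_SOR = ω* − 1 = 1.9225854 − 1 = 0.9225854.
Need (0.9225854)^m ≤ 10^(−7): m ≥ 7·ln10/|ln 0.9225854| = 16.1181/0.0805753 = 200.038 ⇒ m = 201.

m = 201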